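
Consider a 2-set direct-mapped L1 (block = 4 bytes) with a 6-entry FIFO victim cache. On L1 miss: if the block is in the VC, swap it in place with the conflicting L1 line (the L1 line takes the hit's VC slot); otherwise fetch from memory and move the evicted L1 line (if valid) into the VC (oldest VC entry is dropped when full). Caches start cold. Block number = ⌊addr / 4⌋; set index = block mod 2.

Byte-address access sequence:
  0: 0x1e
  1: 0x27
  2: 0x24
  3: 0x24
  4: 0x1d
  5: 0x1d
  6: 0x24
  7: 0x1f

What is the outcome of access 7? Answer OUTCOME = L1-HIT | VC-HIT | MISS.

#0 0x1e→b7/s1 MISS; vc=[]
#1 0x27→b9/s1 MISS; vc=[7]
#2 0x24→b9/s1 L1-HIT; vc=[7]
#3 0x24→b9/s1 L1-HIT; vc=[7]
#4 0x1d→b7/s1 VC-HIT; vc=[9]
#5 0x1d→b7/s1 L1-HIT; vc=[9]
#6 0x24→b9/s1 VC-HIT; vc=[7]
#7 0x1f→b7/s1 VC-HIT; vc=[9]

OUTCOME = VC-HIT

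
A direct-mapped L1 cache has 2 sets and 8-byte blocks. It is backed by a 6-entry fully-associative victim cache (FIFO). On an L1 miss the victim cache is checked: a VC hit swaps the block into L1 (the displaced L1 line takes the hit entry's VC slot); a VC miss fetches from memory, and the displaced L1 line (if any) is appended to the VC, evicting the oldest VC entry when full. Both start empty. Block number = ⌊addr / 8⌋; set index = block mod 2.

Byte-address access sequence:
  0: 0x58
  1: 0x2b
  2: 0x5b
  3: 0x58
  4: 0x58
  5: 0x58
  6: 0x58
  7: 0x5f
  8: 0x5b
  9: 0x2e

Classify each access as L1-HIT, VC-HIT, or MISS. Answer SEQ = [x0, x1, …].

#0 0x58→b11/s1 MISS; vc=[]
#1 0x2b→b5/s1 MISS; vc=[11]
#2 0x5b→b11/s1 VC-HIT; vc=[5]
#3 0x58→b11/s1 L1-HIT; vc=[5]
#4 0x58→b11/s1 L1-HIT; vc=[5]
#5 0x58→b11/s1 L1-HIT; vc=[5]
#6 0x58→b11/s1 L1-HIT; vc=[5]
#7 0x5f→b11/s1 L1-HIT; vc=[5]
#8 0x5b→b11/s1 L1-HIT; vc=[5]
#9 0x2e→b5/s1 VC-HIT; vc=[11]

SEQ = [MISS, MISS, VC-HIT, L1-HIT, L1-HIT, L1-HIT, L1-HIT, L1-HIT, L1-HIT, VC-HIT]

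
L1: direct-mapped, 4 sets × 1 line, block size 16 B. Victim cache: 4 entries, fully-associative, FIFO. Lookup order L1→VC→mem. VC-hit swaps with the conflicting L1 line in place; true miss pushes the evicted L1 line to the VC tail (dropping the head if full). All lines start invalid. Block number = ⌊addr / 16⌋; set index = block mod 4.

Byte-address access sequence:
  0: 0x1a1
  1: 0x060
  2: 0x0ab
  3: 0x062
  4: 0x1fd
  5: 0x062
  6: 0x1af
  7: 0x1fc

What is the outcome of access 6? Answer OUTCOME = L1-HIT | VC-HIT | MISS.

#0 0x1a1→b26/s2 MISS; vc=[]
#1 0x60→b6/s2 MISS; vc=[26]
#2 0xab→b10/s2 MISS; vc=[26,6]
#3 0x62→b6/s2 VC-HIT; vc=[26,10]
#4 0x1fd→b31/s3 MISS; vc=[26,10]
#5 0x62→b6/s2 L1-HIT; vc=[26,10]
#6 0x1af→b26/s2 VC-HIT; vc=[6,10]
#7 0x1fc→b31/s3 L1-HIT; vc=[6,10]

OUTCOME = VC-HIT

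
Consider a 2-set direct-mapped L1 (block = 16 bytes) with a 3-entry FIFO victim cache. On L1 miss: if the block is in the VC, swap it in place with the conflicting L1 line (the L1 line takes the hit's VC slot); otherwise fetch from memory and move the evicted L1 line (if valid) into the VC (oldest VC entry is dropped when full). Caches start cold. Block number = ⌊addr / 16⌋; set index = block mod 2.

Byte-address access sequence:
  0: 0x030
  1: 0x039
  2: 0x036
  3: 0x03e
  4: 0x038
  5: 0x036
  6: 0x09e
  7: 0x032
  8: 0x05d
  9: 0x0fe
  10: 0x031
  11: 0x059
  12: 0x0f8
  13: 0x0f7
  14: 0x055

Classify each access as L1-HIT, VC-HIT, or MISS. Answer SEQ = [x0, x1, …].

SEQ = [MISS, L1-HIT, L1-HIT, L1-HIT, L1-HIT, L1-HIT, MISS, VC-HIT, MISS, MISS, VC-HIT, VC-HIT, VC-HIT, L1-HIT, VC-HIT]

0: 0x30 (blk 3, set 1) → MISS  vc=[]
1: 0x39 (blk 3, set 1) → L1-HIT  vc=[]
2: 0x36 (blk 3, set 1) → L1-HIT  vc=[]
3: 0x3e (blk 3, set 1) → L1-HIT  vc=[]
4: 0x38 (blk 3, set 1) → L1-HIT  vc=[]
5: 0x36 (blk 3, set 1) → L1-HIT  vc=[]
6: 0x9e (blk 9, set 1) → MISS  vc=[3]
7: 0x32 (blk 3, set 1) → VC-HIT  vc=[9]
8: 0x5d (blk 5, set 1) → MISS  vc=[9, 3]
9: 0xfe (blk 15, set 1) → MISS  vc=[9, 3, 5]
10: 0x31 (blk 3, set 1) → VC-HIT  vc=[9, 15, 5]
11: 0x59 (blk 5, set 1) → VC-HIT  vc=[9, 15, 3]
12: 0xf8 (blk 15, set 1) → VC-HIT  vc=[9, 5, 3]
13: 0xf7 (blk 15, set 1) → L1-HIT  vc=[9, 5, 3]
14: 0x55 (blk 5, set 1) → VC-HIT  vc=[9, 15, 3]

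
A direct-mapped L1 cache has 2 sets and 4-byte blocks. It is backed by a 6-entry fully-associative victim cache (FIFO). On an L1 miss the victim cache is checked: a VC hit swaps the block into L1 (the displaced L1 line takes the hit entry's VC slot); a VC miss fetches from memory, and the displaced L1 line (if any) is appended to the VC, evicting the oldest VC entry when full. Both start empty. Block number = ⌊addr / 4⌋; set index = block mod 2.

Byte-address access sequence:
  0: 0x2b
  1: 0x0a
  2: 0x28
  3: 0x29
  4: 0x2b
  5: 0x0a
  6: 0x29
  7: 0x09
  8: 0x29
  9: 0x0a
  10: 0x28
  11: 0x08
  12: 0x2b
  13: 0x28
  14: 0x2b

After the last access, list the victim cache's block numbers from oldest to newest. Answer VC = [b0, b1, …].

VC = [2]

0: 0x2b (blk 10, set 0) → MISS  vc=[]
1: 0xa (blk 2, set 0) → MISS  vc=[10]
2: 0x28 (blk 10, set 0) → VC-HIT  vc=[2]
3: 0x29 (blk 10, set 0) → L1-HIT  vc=[2]
4: 0x2b (blk 10, set 0) → L1-HIT  vc=[2]
5: 0xa (blk 2, set 0) → VC-HIT  vc=[10]
6: 0x29 (blk 10, set 0) → VC-HIT  vc=[2]
7: 0x9 (blk 2, set 0) → VC-HIT  vc=[10]
8: 0x29 (blk 10, set 0) → VC-HIT  vc=[2]
9: 0xa (blk 2, set 0) → VC-HIT  vc=[10]
10: 0x28 (blk 10, set 0) → VC-HIT  vc=[2]
11: 0x8 (blk 2, set 0) → VC-HIT  vc=[10]
12: 0x2b (blk 10, set 0) → VC-HIT  vc=[2]
13: 0x28 (blk 10, set 0) → L1-HIT  vc=[2]
14: 0x2b (blk 10, set 0) → L1-HIT  vc=[2]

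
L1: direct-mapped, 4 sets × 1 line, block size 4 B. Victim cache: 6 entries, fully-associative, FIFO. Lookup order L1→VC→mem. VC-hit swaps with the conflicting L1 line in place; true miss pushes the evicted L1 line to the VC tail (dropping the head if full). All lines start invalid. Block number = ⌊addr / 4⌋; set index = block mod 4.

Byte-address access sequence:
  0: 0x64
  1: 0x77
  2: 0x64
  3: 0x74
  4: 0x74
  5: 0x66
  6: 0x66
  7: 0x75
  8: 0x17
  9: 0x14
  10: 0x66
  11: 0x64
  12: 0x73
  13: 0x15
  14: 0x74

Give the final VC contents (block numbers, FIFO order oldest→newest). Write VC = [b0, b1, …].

VC = [25, 5]

  [0] addr=0x64 blk=25 s=1: MISS | VC []
  [1] addr=0x77 blk=29 s=1: MISS | VC [25]
  [2] addr=0x64 blk=25 s=1: VC-HIT | VC [29]
  [3] addr=0x74 blk=29 s=1: VC-HIT | VC [25]
  [4] addr=0x74 blk=29 s=1: L1-HIT | VC [25]
  [5] addr=0x66 blk=25 s=1: VC-HIT | VC [29]
  [6] addr=0x66 blk=25 s=1: L1-HIT | VC [29]
  [7] addr=0x75 blk=29 s=1: VC-HIT | VC [25]
  [8] addr=0x17 blk=5 s=1: MISS | VC [25, 29]
  [9] addr=0x14 blk=5 s=1: L1-HIT | VC [25, 29]
  [10] addr=0x66 blk=25 s=1: VC-HIT | VC [5, 29]
  [11] addr=0x64 blk=25 s=1: L1-HIT | VC [5, 29]
  [12] addr=0x73 blk=28 s=0: MISS | VC [5, 29]
  [13] addr=0x15 blk=5 s=1: VC-HIT | VC [25, 29]
  [14] addr=0x74 blk=29 s=1: VC-HIT | VC [25, 5]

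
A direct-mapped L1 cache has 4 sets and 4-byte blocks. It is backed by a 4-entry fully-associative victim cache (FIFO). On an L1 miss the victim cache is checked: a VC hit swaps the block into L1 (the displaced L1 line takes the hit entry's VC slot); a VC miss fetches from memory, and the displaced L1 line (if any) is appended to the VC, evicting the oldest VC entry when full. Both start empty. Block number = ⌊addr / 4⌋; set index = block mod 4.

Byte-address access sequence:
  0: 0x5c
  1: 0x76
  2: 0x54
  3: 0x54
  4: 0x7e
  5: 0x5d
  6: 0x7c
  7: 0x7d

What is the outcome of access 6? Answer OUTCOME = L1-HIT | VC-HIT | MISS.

OUTCOME = VC-HIT

#0 0x5c→b23/s3 MISS; vc=[]
#1 0x76→b29/s1 MISS; vc=[]
#2 0x54→b21/s1 MISS; vc=[29]
#3 0x54→b21/s1 L1-HIT; vc=[29]
#4 0x7e→b31/s3 MISS; vc=[29,23]
#5 0x5d→b23/s3 VC-HIT; vc=[29,31]
#6 0x7c→b31/s3 VC-HIT; vc=[29,23]
#7 0x7d→b31/s3 L1-HIT; vc=[29,23]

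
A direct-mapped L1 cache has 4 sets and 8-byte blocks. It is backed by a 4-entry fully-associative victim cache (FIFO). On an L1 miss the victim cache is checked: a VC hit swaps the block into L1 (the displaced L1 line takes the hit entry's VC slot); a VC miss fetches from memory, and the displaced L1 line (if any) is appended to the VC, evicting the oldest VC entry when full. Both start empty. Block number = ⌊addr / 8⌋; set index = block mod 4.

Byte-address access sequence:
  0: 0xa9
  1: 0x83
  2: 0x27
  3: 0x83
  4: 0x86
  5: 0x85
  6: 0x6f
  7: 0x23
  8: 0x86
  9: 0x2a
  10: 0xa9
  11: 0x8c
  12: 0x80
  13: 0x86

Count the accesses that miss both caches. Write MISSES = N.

MISSES = 6

#0 0xa9→b21/s1 MISS; vc=[]
#1 0x83→b16/s0 MISS; vc=[]
#2 0x27→b4/s0 MISS; vc=[16]
#3 0x83→b16/s0 VC-HIT; vc=[4]
#4 0x86→b16/s0 L1-HIT; vc=[4]
#5 0x85→b16/s0 L1-HIT; vc=[4]
#6 0x6f→b13/s1 MISS; vc=[4,21]
#7 0x23→b4/s0 VC-HIT; vc=[16,21]
#8 0x86→b16/s0 VC-HIT; vc=[4,21]
#9 0x2a→b5/s1 MISS; vc=[4,21,13]
#10 0xa9→b21/s1 VC-HIT; vc=[4,5,13]
#11 0x8c→b17/s1 MISS; vc=[4,5,13,21]
#12 0x80→b16/s0 L1-HIT; vc=[4,5,13,21]
#13 0x86→b16/s0 L1-HIT; vc=[4,5,13,21]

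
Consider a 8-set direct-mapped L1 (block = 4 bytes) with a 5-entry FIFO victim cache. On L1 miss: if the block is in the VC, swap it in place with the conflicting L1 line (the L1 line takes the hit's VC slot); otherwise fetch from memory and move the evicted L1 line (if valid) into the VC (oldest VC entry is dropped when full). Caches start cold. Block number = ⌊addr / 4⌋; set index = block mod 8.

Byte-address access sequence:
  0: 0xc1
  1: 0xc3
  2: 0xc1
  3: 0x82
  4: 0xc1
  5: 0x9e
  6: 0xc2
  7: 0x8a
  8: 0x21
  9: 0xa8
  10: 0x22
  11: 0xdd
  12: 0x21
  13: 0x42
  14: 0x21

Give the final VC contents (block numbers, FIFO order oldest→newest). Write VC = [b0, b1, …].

VC = [32, 48, 34, 39, 16]

0: 0xc1 (blk 48, set 0) → MISS  vc=[]
1: 0xc3 (blk 48, set 0) → L1-HIT  vc=[]
2: 0xc1 (blk 48, set 0) → L1-HIT  vc=[]
3: 0x82 (blk 32, set 0) → MISS  vc=[48]
4: 0xc1 (blk 48, set 0) → VC-HIT  vc=[32]
5: 0x9e (blk 39, set 7) → MISS  vc=[32]
6: 0xc2 (blk 48, set 0) → L1-HIT  vc=[32]
7: 0x8a (blk 34, set 2) → MISS  vc=[32]
8: 0x21 (blk 8, set 0) → MISS  vc=[32, 48]
9: 0xa8 (blk 42, set 2) → MISS  vc=[32, 48, 34]
10: 0x22 (blk 8, set 0) → L1-HIT  vc=[32, 48, 34]
11: 0xdd (blk 55, set 7) → MISS  vc=[32, 48, 34, 39]
12: 0x21 (blk 8, set 0) → L1-HIT  vc=[32, 48, 34, 39]
13: 0x42 (blk 16, set 0) → MISS  vc=[32, 48, 34, 39, 8]
14: 0x21 (blk 8, set 0) → VC-HIT  vc=[32, 48, 34, 39, 16]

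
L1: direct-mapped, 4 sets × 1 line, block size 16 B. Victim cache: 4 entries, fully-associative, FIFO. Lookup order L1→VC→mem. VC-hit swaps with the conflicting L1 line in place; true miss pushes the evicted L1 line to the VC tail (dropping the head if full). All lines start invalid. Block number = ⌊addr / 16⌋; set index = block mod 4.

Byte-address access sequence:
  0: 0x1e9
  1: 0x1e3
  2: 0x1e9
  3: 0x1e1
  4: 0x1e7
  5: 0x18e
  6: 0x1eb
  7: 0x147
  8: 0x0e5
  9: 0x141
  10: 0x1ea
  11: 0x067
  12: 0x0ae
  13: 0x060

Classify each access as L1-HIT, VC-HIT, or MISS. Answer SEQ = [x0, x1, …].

SEQ = [MISS, L1-HIT, L1-HIT, L1-HIT, L1-HIT, MISS, L1-HIT, MISS, MISS, L1-HIT, VC-HIT, MISS, MISS, VC-HIT]

0: 0x1e9 (blk 30, set 2) → MISS  vc=[]
1: 0x1e3 (blk 30, set 2) → L1-HIT  vc=[]
2: 0x1e9 (blk 30, set 2) → L1-HIT  vc=[]
3: 0x1e1 (blk 30, set 2) → L1-HIT  vc=[]
4: 0x1e7 (blk 30, set 2) → L1-HIT  vc=[]
5: 0x18e (blk 24, set 0) → MISS  vc=[]
6: 0x1eb (blk 30, set 2) → L1-HIT  vc=[]
7: 0x147 (blk 20, set 0) → MISS  vc=[24]
8: 0xe5 (blk 14, set 2) → MISS  vc=[24, 30]
9: 0x141 (blk 20, set 0) → L1-HIT  vc=[24, 30]
10: 0x1ea (blk 30, set 2) → VC-HIT  vc=[24, 14]
11: 0x67 (blk 6, set 2) → MISS  vc=[24, 14, 30]
12: 0xae (blk 10, set 2) → MISS  vc=[24, 14, 30, 6]
13: 0x60 (blk 6, set 2) → VC-HIT  vc=[24, 14, 30, 10]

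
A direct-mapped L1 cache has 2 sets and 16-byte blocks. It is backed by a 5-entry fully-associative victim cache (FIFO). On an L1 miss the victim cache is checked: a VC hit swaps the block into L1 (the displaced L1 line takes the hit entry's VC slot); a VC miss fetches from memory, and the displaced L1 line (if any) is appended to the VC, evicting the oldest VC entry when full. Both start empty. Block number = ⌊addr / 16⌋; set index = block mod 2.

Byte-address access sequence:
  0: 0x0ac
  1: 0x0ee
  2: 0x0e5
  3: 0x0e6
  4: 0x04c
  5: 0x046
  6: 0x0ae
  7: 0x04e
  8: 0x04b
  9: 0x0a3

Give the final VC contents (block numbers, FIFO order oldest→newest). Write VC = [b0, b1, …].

  [0] addr=0xac blk=10 s=0: MISS | VC []
  [1] addr=0xee blk=14 s=0: MISS | VC [10]
  [2] addr=0xe5 blk=14 s=0: L1-HIT | VC [10]
  [3] addr=0xe6 blk=14 s=0: L1-HIT | VC [10]
  [4] addr=0x4c blk=4 s=0: MISS | VC [10, 14]
  [5] addr=0x46 blk=4 s=0: L1-HIT | VC [10, 14]
  [6] addr=0xae blk=10 s=0: VC-HIT | VC [4, 14]
  [7] addr=0x4e blk=4 s=0: VC-HIT | VC [10, 14]
  [8] addr=0x4b blk=4 s=0: L1-HIT | VC [10, 14]
  [9] addr=0xa3 blk=10 s=0: VC-HIT | VC [4, 14]

VC = [4, 14]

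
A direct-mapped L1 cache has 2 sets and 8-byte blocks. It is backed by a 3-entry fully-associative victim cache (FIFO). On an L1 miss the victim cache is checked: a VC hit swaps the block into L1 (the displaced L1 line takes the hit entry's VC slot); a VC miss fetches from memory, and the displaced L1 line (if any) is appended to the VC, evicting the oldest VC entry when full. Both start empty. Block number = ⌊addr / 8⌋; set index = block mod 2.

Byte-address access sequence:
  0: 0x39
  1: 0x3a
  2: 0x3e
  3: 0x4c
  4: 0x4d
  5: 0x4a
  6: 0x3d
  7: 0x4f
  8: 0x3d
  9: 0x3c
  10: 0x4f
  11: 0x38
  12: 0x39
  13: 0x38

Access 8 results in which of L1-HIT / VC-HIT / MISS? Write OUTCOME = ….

0: 0x39 (blk 7, set 1) → MISS  vc=[]
1: 0x3a (blk 7, set 1) → L1-HIT  vc=[]
2: 0x3e (blk 7, set 1) → L1-HIT  vc=[]
3: 0x4c (blk 9, set 1) → MISS  vc=[7]
4: 0x4d (blk 9, set 1) → L1-HIT  vc=[7]
5: 0x4a (blk 9, set 1) → L1-HIT  vc=[7]
6: 0x3d (blk 7, set 1) → VC-HIT  vc=[9]
7: 0x4f (blk 9, set 1) → VC-HIT  vc=[7]
8: 0x3d (blk 7, set 1) → VC-HIT  vc=[9]
9: 0x3c (blk 7, set 1) → L1-HIT  vc=[9]
10: 0x4f (blk 9, set 1) → VC-HIT  vc=[7]
11: 0x38 (blk 7, set 1) → VC-HIT  vc=[9]
12: 0x39 (blk 7, set 1) → L1-HIT  vc=[9]
13: 0x38 (blk 7, set 1) → L1-HIT  vc=[9]

OUTCOME = VC-HIT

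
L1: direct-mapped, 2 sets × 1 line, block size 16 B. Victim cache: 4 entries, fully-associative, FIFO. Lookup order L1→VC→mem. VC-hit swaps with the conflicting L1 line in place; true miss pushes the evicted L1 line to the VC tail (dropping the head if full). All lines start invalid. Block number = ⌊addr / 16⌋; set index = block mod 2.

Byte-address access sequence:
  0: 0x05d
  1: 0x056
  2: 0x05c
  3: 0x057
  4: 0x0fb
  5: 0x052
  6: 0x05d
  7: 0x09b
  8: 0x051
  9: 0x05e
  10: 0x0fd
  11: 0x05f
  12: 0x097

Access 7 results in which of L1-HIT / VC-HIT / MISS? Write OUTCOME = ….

OUTCOME = MISS

0: 0x5d (blk 5, set 1) → MISS  vc=[]
1: 0x56 (blk 5, set 1) → L1-HIT  vc=[]
2: 0x5c (blk 5, set 1) → L1-HIT  vc=[]
3: 0x57 (blk 5, set 1) → L1-HIT  vc=[]
4: 0xfb (blk 15, set 1) → MISS  vc=[5]
5: 0x52 (blk 5, set 1) → VC-HIT  vc=[15]
6: 0x5d (blk 5, set 1) → L1-HIT  vc=[15]
7: 0x9b (blk 9, set 1) → MISS  vc=[15, 5]
8: 0x51 (blk 5, set 1) → VC-HIT  vc=[15, 9]
9: 0x5e (blk 5, set 1) → L1-HIT  vc=[15, 9]
10: 0xfd (blk 15, set 1) → VC-HIT  vc=[5, 9]
11: 0x5f (blk 5, set 1) → VC-HIT  vc=[15, 9]
12: 0x97 (blk 9, set 1) → VC-HIT  vc=[15, 5]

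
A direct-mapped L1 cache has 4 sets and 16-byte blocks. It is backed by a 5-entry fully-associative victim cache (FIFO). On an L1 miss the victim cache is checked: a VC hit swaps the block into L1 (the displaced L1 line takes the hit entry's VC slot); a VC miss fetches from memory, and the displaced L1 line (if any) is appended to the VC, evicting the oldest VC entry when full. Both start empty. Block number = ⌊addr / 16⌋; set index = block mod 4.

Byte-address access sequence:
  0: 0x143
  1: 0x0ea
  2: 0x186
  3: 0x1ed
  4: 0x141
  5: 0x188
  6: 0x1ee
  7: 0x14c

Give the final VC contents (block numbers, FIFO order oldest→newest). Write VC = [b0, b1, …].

0: 0x143 (blk 20, set 0) → MISS  vc=[]
1: 0xea (blk 14, set 2) → MISS  vc=[]
2: 0x186 (blk 24, set 0) → MISS  vc=[20]
3: 0x1ed (blk 30, set 2) → MISS  vc=[20, 14]
4: 0x141 (blk 20, set 0) → VC-HIT  vc=[24, 14]
5: 0x188 (blk 24, set 0) → VC-HIT  vc=[20, 14]
6: 0x1ee (blk 30, set 2) → L1-HIT  vc=[20, 14]
7: 0x14c (blk 20, set 0) → VC-HIT  vc=[24, 14]

VC = [24, 14]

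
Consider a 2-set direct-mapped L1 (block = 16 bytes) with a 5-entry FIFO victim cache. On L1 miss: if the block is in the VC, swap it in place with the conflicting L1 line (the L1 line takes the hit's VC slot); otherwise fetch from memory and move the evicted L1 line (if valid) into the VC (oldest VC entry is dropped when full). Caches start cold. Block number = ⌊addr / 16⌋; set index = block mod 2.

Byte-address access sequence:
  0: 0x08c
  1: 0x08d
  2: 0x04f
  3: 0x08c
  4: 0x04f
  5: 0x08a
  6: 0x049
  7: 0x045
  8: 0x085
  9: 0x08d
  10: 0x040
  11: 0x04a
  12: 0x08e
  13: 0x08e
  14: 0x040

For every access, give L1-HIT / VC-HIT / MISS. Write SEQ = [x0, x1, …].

SEQ = [MISS, L1-HIT, MISS, VC-HIT, VC-HIT, VC-HIT, VC-HIT, L1-HIT, VC-HIT, L1-HIT, VC-HIT, L1-HIT, VC-HIT, L1-HIT, VC-HIT]

0: 0x8c (blk 8, set 0) → MISS  vc=[]
1: 0x8d (blk 8, set 0) → L1-HIT  vc=[]
2: 0x4f (blk 4, set 0) → MISS  vc=[8]
3: 0x8c (blk 8, set 0) → VC-HIT  vc=[4]
4: 0x4f (blk 4, set 0) → VC-HIT  vc=[8]
5: 0x8a (blk 8, set 0) → VC-HIT  vc=[4]
6: 0x49 (blk 4, set 0) → VC-HIT  vc=[8]
7: 0x45 (blk 4, set 0) → L1-HIT  vc=[8]
8: 0x85 (blk 8, set 0) → VC-HIT  vc=[4]
9: 0x8d (blk 8, set 0) → L1-HIT  vc=[4]
10: 0x40 (blk 4, set 0) → VC-HIT  vc=[8]
11: 0x4a (blk 4, set 0) → L1-HIT  vc=[8]
12: 0x8e (blk 8, set 0) → VC-HIT  vc=[4]
13: 0x8e (blk 8, set 0) → L1-HIT  vc=[4]
14: 0x40 (blk 4, set 0) → VC-HIT  vc=[8]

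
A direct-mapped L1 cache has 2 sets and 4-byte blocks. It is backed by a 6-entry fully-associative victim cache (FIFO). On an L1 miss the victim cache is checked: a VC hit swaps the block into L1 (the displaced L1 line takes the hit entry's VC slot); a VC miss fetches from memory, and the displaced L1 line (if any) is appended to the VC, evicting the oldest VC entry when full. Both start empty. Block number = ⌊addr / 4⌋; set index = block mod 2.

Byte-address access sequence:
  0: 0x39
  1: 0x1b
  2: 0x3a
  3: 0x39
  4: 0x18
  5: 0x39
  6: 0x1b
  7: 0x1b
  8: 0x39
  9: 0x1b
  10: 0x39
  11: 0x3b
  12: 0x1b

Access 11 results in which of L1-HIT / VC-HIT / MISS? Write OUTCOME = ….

0: 0x39 (blk 14, set 0) → MISS  vc=[]
1: 0x1b (blk 6, set 0) → MISS  vc=[14]
2: 0x3a (blk 14, set 0) → VC-HIT  vc=[6]
3: 0x39 (blk 14, set 0) → L1-HIT  vc=[6]
4: 0x18 (blk 6, set 0) → VC-HIT  vc=[14]
5: 0x39 (blk 14, set 0) → VC-HIT  vc=[6]
6: 0x1b (blk 6, set 0) → VC-HIT  vc=[14]
7: 0x1b (blk 6, set 0) → L1-HIT  vc=[14]
8: 0x39 (blk 14, set 0) → VC-HIT  vc=[6]
9: 0x1b (blk 6, set 0) → VC-HIT  vc=[14]
10: 0x39 (blk 14, set 0) → VC-HIT  vc=[6]
11: 0x3b (blk 14, set 0) → L1-HIT  vc=[6]
12: 0x1b (blk 6, set 0) → VC-HIT  vc=[14]

OUTCOME = L1-HIT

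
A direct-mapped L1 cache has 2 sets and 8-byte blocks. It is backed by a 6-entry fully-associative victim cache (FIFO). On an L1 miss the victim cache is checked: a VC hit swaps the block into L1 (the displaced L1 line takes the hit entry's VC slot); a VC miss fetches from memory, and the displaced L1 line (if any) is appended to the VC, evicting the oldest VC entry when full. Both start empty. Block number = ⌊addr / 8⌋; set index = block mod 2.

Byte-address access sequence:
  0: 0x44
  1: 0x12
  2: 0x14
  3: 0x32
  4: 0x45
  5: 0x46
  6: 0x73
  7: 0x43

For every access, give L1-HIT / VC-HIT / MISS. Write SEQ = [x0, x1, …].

SEQ = [MISS, MISS, L1-HIT, MISS, VC-HIT, L1-HIT, MISS, VC-HIT]

#0 0x44→b8/s0 MISS; vc=[]
#1 0x12→b2/s0 MISS; vc=[8]
#2 0x14→b2/s0 L1-HIT; vc=[8]
#3 0x32→b6/s0 MISS; vc=[8,2]
#4 0x45→b8/s0 VC-HIT; vc=[6,2]
#5 0x46→b8/s0 L1-HIT; vc=[6,2]
#6 0x73→b14/s0 MISS; vc=[6,2,8]
#7 0x43→b8/s0 VC-HIT; vc=[6,2,14]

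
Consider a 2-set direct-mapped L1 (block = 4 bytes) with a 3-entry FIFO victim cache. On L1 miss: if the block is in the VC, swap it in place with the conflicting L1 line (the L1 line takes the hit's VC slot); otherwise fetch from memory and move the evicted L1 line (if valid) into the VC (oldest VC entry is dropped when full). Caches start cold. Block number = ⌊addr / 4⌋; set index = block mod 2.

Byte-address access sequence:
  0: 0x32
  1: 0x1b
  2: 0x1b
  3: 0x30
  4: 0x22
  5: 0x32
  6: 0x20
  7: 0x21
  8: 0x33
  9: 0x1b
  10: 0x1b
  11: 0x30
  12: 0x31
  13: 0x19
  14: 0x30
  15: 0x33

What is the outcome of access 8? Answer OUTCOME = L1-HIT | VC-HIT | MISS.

0: 0x32 (blk 12, set 0) → MISS  vc=[]
1: 0x1b (blk 6, set 0) → MISS  vc=[12]
2: 0x1b (blk 6, set 0) → L1-HIT  vc=[12]
3: 0x30 (blk 12, set 0) → VC-HIT  vc=[6]
4: 0x22 (blk 8, set 0) → MISS  vc=[6, 12]
5: 0x32 (blk 12, set 0) → VC-HIT  vc=[6, 8]
6: 0x20 (blk 8, set 0) → VC-HIT  vc=[6, 12]
7: 0x21 (blk 8, set 0) → L1-HIT  vc=[6, 12]
8: 0x33 (blk 12, set 0) → VC-HIT  vc=[6, 8]
9: 0x1b (blk 6, set 0) → VC-HIT  vc=[12, 8]
10: 0x1b (blk 6, set 0) → L1-HIT  vc=[12, 8]
11: 0x30 (blk 12, set 0) → VC-HIT  vc=[6, 8]
12: 0x31 (blk 12, set 0) → L1-HIT  vc=[6, 8]
13: 0x19 (blk 6, set 0) → VC-HIT  vc=[12, 8]
14: 0x30 (blk 12, set 0) → VC-HIT  vc=[6, 8]
15: 0x33 (blk 12, set 0) → L1-HIT  vc=[6, 8]

OUTCOME = VC-HIT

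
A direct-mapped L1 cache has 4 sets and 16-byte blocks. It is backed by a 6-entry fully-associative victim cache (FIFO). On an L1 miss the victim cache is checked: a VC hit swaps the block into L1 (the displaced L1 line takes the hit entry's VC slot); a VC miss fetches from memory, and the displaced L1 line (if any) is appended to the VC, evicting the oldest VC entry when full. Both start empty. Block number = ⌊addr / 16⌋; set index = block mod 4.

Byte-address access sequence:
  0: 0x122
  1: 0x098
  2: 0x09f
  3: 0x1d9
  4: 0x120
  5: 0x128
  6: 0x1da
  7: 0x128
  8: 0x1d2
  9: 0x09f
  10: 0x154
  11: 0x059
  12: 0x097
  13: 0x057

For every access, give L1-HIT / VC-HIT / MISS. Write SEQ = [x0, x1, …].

SEQ = [MISS, MISS, L1-HIT, MISS, L1-HIT, L1-HIT, L1-HIT, L1-HIT, L1-HIT, VC-HIT, MISS, MISS, VC-HIT, VC-HIT]

  [0] addr=0x122 blk=18 s=2: MISS | VC []
  [1] addr=0x98 blk=9 s=1: MISS | VC []
  [2] addr=0x9f blk=9 s=1: L1-HIT | VC []
  [3] addr=0x1d9 blk=29 s=1: MISS | VC [9]
  [4] addr=0x120 blk=18 s=2: L1-HIT | VC [9]
  [5] addr=0x128 blk=18 s=2: L1-HIT | VC [9]
  [6] addr=0x1da blk=29 s=1: L1-HIT | VC [9]
  [7] addr=0x128 blk=18 s=2: L1-HIT | VC [9]
  [8] addr=0x1d2 blk=29 s=1: L1-HIT | VC [9]
  [9] addr=0x9f blk=9 s=1: VC-HIT | VC [29]
  [10] addr=0x154 blk=21 s=1: MISS | VC [29, 9]
  [11] addr=0x59 blk=5 s=1: MISS | VC [29, 9, 21]
  [12] addr=0x97 blk=9 s=1: VC-HIT | VC [29, 5, 21]
  [13] addr=0x57 blk=5 s=1: VC-HIT | VC [29, 9, 21]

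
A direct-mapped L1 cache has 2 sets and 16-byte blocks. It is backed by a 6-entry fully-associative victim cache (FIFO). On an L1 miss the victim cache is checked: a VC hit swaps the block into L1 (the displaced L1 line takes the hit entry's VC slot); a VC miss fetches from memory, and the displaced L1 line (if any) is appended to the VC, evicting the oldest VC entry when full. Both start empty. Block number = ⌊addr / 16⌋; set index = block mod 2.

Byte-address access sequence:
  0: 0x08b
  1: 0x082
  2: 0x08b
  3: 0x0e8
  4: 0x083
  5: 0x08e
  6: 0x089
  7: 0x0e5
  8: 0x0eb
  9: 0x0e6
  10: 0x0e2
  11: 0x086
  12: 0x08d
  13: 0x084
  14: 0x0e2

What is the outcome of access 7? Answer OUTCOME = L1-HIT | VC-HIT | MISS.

OUTCOME = VC-HIT

  [0] addr=0x8b blk=8 s=0: MISS | VC []
  [1] addr=0x82 blk=8 s=0: L1-HIT | VC []
  [2] addr=0x8b blk=8 s=0: L1-HIT | VC []
  [3] addr=0xe8 blk=14 s=0: MISS | VC [8]
  [4] addr=0x83 blk=8 s=0: VC-HIT | VC [14]
  [5] addr=0x8e blk=8 s=0: L1-HIT | VC [14]
  [6] addr=0x89 blk=8 s=0: L1-HIT | VC [14]
  [7] addr=0xe5 blk=14 s=0: VC-HIT | VC [8]
  [8] addr=0xeb blk=14 s=0: L1-HIT | VC [8]
  [9] addr=0xe6 blk=14 s=0: L1-HIT | VC [8]
  [10] addr=0xe2 blk=14 s=0: L1-HIT | VC [8]
  [11] addr=0x86 blk=8 s=0: VC-HIT | VC [14]
  [12] addr=0x8d blk=8 s=0: L1-HIT | VC [14]
  [13] addr=0x84 blk=8 s=0: L1-HIT | VC [14]
  [14] addr=0xe2 blk=14 s=0: VC-HIT | VC [8]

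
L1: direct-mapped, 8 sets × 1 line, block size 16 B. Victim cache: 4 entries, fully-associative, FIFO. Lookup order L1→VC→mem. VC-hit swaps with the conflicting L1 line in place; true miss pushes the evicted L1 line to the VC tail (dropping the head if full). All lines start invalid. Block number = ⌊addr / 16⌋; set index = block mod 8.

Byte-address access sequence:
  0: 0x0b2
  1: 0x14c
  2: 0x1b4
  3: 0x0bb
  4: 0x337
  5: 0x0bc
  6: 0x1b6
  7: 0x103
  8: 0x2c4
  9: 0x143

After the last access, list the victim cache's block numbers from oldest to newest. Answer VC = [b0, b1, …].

VC = [11, 51, 44]

  [0] addr=0xb2 blk=11 s=3: MISS | VC []
  [1] addr=0x14c blk=20 s=4: MISS | VC []
  [2] addr=0x1b4 blk=27 s=3: MISS | VC [11]
  [3] addr=0xbb blk=11 s=3: VC-HIT | VC [27]
  [4] addr=0x337 blk=51 s=3: MISS | VC [27, 11]
  [5] addr=0xbc blk=11 s=3: VC-HIT | VC [27, 51]
  [6] addr=0x1b6 blk=27 s=3: VC-HIT | VC [11, 51]
  [7] addr=0x103 blk=16 s=0: MISS | VC [11, 51]
  [8] addr=0x2c4 blk=44 s=4: MISS | VC [11, 51, 20]
  [9] addr=0x143 blk=20 s=4: VC-HIT | VC [11, 51, 44]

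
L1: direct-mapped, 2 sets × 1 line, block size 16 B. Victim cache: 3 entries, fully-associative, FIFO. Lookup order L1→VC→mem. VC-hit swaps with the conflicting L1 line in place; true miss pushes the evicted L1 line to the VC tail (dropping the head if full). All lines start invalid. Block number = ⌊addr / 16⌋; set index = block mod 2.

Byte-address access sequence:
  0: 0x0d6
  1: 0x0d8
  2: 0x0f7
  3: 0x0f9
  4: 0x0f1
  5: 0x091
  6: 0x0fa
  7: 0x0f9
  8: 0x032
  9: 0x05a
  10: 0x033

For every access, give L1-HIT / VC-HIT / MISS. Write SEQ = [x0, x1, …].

SEQ = [MISS, L1-HIT, MISS, L1-HIT, L1-HIT, MISS, VC-HIT, L1-HIT, MISS, MISS, VC-HIT]

  [0] addr=0xd6 blk=13 s=1: MISS | VC []
  [1] addr=0xd8 blk=13 s=1: L1-HIT | VC []
  [2] addr=0xf7 blk=15 s=1: MISS | VC [13]
  [3] addr=0xf9 blk=15 s=1: L1-HIT | VC [13]
  [4] addr=0xf1 blk=15 s=1: L1-HIT | VC [13]
  [5] addr=0x91 blk=9 s=1: MISS | VC [13, 15]
  [6] addr=0xfa blk=15 s=1: VC-HIT | VC [13, 9]
  [7] addr=0xf9 blk=15 s=1: L1-HIT | VC [13, 9]
  [8] addr=0x32 blk=3 s=1: MISS | VC [13, 9, 15]
  [9] addr=0x5a blk=5 s=1: MISS | VC [9, 15, 3]
  [10] addr=0x33 blk=3 s=1: VC-HIT | VC [9, 15, 5]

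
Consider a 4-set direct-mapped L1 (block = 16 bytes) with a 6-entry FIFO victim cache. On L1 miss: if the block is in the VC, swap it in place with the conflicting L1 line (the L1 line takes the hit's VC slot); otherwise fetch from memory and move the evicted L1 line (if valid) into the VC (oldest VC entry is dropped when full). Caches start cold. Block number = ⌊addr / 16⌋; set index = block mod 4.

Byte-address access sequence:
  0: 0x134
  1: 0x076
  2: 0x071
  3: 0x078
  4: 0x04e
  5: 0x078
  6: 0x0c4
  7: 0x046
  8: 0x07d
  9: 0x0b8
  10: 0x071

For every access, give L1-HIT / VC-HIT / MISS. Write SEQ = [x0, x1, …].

#0 0x134→b19/s3 MISS; vc=[]
#1 0x76→b7/s3 MISS; vc=[19]
#2 0x71→b7/s3 L1-HIT; vc=[19]
#3 0x78→b7/s3 L1-HIT; vc=[19]
#4 0x4e→b4/s0 MISS; vc=[19]
#5 0x78→b7/s3 L1-HIT; vc=[19]
#6 0xc4→b12/s0 MISS; vc=[19,4]
#7 0x46→b4/s0 VC-HIT; vc=[19,12]
#8 0x7d→b7/s3 L1-HIT; vc=[19,12]
#9 0xb8→b11/s3 MISS; vc=[19,12,7]
#10 0x71→b7/s3 VC-HIT; vc=[19,12,11]

SEQ = [MISS, MISS, L1-HIT, L1-HIT, MISS, L1-HIT, MISS, VC-HIT, L1-HIT, MISS, VC-HIT]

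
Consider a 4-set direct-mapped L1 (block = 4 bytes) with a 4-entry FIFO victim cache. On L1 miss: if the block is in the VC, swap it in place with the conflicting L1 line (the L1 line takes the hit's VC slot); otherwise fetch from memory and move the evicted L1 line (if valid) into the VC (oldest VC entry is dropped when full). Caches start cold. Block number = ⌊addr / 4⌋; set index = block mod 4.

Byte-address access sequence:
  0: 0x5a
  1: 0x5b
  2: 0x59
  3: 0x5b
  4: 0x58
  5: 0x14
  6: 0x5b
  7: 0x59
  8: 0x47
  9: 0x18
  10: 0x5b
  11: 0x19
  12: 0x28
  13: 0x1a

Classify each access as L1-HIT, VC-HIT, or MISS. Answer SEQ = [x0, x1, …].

#0 0x5a→b22/s2 MISS; vc=[]
#1 0x5b→b22/s2 L1-HIT; vc=[]
#2 0x59→b22/s2 L1-HIT; vc=[]
#3 0x5b→b22/s2 L1-HIT; vc=[]
#4 0x58→b22/s2 L1-HIT; vc=[]
#5 0x14→b5/s1 MISS; vc=[]
#6 0x5b→b22/s2 L1-HIT; vc=[]
#7 0x59→b22/s2 L1-HIT; vc=[]
#8 0x47→b17/s1 MISS; vc=[5]
#9 0x18→b6/s2 MISS; vc=[5,22]
#10 0x5b→b22/s2 VC-HIT; vc=[5,6]
#11 0x19→b6/s2 VC-HIT; vc=[5,22]
#12 0x28→b10/s2 MISS; vc=[5,22,6]
#13 0x1a→b6/s2 VC-HIT; vc=[5,22,10]

SEQ = [MISS, L1-HIT, L1-HIT, L1-HIT, L1-HIT, MISS, L1-HIT, L1-HIT, MISS, MISS, VC-HIT, VC-HIT, MISS, VC-HIT]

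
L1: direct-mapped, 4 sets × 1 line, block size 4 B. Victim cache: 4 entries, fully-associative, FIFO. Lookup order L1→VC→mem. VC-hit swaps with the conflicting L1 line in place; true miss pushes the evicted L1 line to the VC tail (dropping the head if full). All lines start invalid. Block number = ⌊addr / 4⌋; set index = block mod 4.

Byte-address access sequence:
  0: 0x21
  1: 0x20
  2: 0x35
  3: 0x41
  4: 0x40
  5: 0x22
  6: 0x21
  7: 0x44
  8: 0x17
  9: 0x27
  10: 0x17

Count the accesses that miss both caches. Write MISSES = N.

0: 0x21 (blk 8, set 0) → MISS  vc=[]
1: 0x20 (blk 8, set 0) → L1-HIT  vc=[]
2: 0x35 (blk 13, set 1) → MISS  vc=[]
3: 0x41 (blk 16, set 0) → MISS  vc=[8]
4: 0x40 (blk 16, set 0) → L1-HIT  vc=[8]
5: 0x22 (blk 8, set 0) → VC-HIT  vc=[16]
6: 0x21 (blk 8, set 0) → L1-HIT  vc=[16]
7: 0x44 (blk 17, set 1) → MISS  vc=[16, 13]
8: 0x17 (blk 5, set 1) → MISS  vc=[16, 13, 17]
9: 0x27 (blk 9, set 1) → MISS  vc=[16, 13, 17, 5]
10: 0x17 (blk 5, set 1) → VC-HIT  vc=[16, 13, 17, 9]

MISSES = 6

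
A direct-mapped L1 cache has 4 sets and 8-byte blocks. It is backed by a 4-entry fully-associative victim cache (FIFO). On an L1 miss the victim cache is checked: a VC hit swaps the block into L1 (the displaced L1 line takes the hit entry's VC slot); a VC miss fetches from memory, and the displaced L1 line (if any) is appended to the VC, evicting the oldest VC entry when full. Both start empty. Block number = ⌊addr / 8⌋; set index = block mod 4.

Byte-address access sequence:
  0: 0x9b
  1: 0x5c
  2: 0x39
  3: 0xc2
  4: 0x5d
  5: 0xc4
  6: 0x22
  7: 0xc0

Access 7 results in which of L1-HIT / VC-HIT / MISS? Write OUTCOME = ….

OUTCOME = VC-HIT

0: 0x9b (blk 19, set 3) → MISS  vc=[]
1: 0x5c (blk 11, set 3) → MISS  vc=[19]
2: 0x39 (blk 7, set 3) → MISS  vc=[19, 11]
3: 0xc2 (blk 24, set 0) → MISS  vc=[19, 11]
4: 0x5d (blk 11, set 3) → VC-HIT  vc=[19, 7]
5: 0xc4 (blk 24, set 0) → L1-HIT  vc=[19, 7]
6: 0x22 (blk 4, set 0) → MISS  vc=[19, 7, 24]
7: 0xc0 (blk 24, set 0) → VC-HIT  vc=[19, 7, 4]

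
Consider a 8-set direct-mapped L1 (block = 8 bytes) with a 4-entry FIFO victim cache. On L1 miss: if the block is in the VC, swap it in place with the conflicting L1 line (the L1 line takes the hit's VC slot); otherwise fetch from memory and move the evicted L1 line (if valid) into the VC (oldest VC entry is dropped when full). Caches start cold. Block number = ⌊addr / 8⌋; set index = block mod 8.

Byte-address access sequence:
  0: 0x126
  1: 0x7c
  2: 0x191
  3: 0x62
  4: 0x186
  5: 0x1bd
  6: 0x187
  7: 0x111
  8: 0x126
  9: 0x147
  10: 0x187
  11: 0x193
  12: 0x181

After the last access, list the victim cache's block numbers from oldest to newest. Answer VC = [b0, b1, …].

VC = [12, 15, 34, 40]

#0 0x126→b36/s4 MISS; vc=[]
#1 0x7c→b15/s7 MISS; vc=[]
#2 0x191→b50/s2 MISS; vc=[]
#3 0x62→b12/s4 MISS; vc=[36]
#4 0x186→b48/s0 MISS; vc=[36]
#5 0x1bd→b55/s7 MISS; vc=[36,15]
#6 0x187→b48/s0 L1-HIT; vc=[36,15]
#7 0x111→b34/s2 MISS; vc=[36,15,50]
#8 0x126→b36/s4 VC-HIT; vc=[12,15,50]
#9 0x147→b40/s0 MISS; vc=[12,15,50,48]
#10 0x187→b48/s0 VC-HIT; vc=[12,15,50,40]
#11 0x193→b50/s2 VC-HIT; vc=[12,15,34,40]
#12 0x181→b48/s0 L1-HIT; vc=[12,15,34,40]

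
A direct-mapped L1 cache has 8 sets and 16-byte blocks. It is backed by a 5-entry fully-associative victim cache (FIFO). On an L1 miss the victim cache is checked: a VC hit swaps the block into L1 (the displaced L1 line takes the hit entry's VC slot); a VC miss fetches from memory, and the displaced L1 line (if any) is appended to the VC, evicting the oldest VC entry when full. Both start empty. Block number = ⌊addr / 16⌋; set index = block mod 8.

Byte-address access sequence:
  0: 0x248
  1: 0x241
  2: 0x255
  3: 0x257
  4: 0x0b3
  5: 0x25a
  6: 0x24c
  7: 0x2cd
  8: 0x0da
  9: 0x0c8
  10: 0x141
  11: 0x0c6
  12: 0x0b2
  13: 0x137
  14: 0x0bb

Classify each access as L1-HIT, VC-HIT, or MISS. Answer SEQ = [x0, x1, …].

  [0] addr=0x248 blk=36 s=4: MISS | VC []
  [1] addr=0x241 blk=36 s=4: L1-HIT | VC []
  [2] addr=0x255 blk=37 s=5: MISS | VC []
  [3] addr=0x257 blk=37 s=5: L1-HIT | VC []
  [4] addr=0xb3 blk=11 s=3: MISS | VC []
  [5] addr=0x25a blk=37 s=5: L1-HIT | VC []
  [6] addr=0x24c blk=36 s=4: L1-HIT | VC []
  [7] addr=0x2cd blk=44 s=4: MISS | VC [36]
  [8] addr=0xda blk=13 s=5: MISS | VC [36, 37]
  [9] addr=0xc8 blk=12 s=4: MISS | VC [36, 37, 44]
  [10] addr=0x141 blk=20 s=4: MISS | VC [36, 37, 44, 12]
  [11] addr=0xc6 blk=12 s=4: VC-HIT | VC [36, 37, 44, 20]
  [12] addr=0xb2 blk=11 s=3: L1-HIT | VC [36, 37, 44, 20]
  [13] addr=0x137 blk=19 s=3: MISS | VC [36, 37, 44, 20, 11]
  [14] addr=0xbb blk=11 s=3: VC-HIT | VC [36, 37, 44, 20, 19]

SEQ = [MISS, L1-HIT, MISS, L1-HIT, MISS, L1-HIT, L1-HIT, MISS, MISS, MISS, MISS, VC-HIT, L1-HIT, MISS, VC-HIT]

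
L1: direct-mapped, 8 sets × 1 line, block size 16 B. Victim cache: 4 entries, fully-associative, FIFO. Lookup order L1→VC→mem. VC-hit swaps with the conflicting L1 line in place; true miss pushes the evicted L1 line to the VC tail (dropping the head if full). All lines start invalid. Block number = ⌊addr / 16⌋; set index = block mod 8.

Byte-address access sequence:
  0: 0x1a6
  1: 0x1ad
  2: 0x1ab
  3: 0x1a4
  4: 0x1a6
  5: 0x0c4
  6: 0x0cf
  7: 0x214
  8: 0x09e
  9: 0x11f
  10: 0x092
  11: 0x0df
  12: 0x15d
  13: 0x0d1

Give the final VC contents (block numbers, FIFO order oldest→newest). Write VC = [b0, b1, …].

0: 0x1a6 (blk 26, set 2) → MISS  vc=[]
1: 0x1ad (blk 26, set 2) → L1-HIT  vc=[]
2: 0x1ab (blk 26, set 2) → L1-HIT  vc=[]
3: 0x1a4 (blk 26, set 2) → L1-HIT  vc=[]
4: 0x1a6 (blk 26, set 2) → L1-HIT  vc=[]
5: 0xc4 (blk 12, set 4) → MISS  vc=[]
6: 0xcf (blk 12, set 4) → L1-HIT  vc=[]
7: 0x214 (blk 33, set 1) → MISS  vc=[]
8: 0x9e (blk 9, set 1) → MISS  vc=[33]
9: 0x11f (blk 17, set 1) → MISS  vc=[33, 9]
10: 0x92 (blk 9, set 1) → VC-HIT  vc=[33, 17]
11: 0xdf (blk 13, set 5) → MISS  vc=[33, 17]
12: 0x15d (blk 21, set 5) → MISS  vc=[33, 17, 13]
13: 0xd1 (blk 13, set 5) → VC-HIT  vc=[33, 17, 21]

VC = [33, 17, 21]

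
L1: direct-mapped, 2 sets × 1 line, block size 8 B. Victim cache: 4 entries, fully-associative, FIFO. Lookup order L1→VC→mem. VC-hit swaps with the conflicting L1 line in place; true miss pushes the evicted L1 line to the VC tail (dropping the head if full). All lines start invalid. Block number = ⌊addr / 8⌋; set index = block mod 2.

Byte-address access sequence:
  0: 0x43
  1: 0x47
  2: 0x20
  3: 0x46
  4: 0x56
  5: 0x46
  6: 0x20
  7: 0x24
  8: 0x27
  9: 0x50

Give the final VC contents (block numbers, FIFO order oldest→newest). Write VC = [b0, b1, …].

VC = [8, 4]

#0 0x43→b8/s0 MISS; vc=[]
#1 0x47→b8/s0 L1-HIT; vc=[]
#2 0x20→b4/s0 MISS; vc=[8]
#3 0x46→b8/s0 VC-HIT; vc=[4]
#4 0x56→b10/s0 MISS; vc=[4,8]
#5 0x46→b8/s0 VC-HIT; vc=[4,10]
#6 0x20→b4/s0 VC-HIT; vc=[8,10]
#7 0x24→b4/s0 L1-HIT; vc=[8,10]
#8 0x27→b4/s0 L1-HIT; vc=[8,10]
#9 0x50→b10/s0 VC-HIT; vc=[8,4]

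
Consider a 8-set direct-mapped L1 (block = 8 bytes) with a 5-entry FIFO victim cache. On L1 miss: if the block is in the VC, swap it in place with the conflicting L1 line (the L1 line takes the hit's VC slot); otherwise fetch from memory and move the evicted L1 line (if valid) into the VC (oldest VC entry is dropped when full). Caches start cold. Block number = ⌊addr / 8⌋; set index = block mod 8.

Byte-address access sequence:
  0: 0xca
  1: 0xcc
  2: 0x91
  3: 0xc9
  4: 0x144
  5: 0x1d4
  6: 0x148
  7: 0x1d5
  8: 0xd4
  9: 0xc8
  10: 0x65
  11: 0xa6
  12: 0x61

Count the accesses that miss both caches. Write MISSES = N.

MISSES = 8

0: 0xca (blk 25, set 1) → MISS  vc=[]
1: 0xcc (blk 25, set 1) → L1-HIT  vc=[]
2: 0x91 (blk 18, set 2) → MISS  vc=[]
3: 0xc9 (blk 25, set 1) → L1-HIT  vc=[]
4: 0x144 (blk 40, set 0) → MISS  vc=[]
5: 0x1d4 (blk 58, set 2) → MISS  vc=[18]
6: 0x148 (blk 41, set 1) → MISS  vc=[18, 25]
7: 0x1d5 (blk 58, set 2) → L1-HIT  vc=[18, 25]
8: 0xd4 (blk 26, set 2) → MISS  vc=[18, 25, 58]
9: 0xc8 (blk 25, set 1) → VC-HIT  vc=[18, 41, 58]
10: 0x65 (blk 12, set 4) → MISS  vc=[18, 41, 58]
11: 0xa6 (blk 20, set 4) → MISS  vc=[18, 41, 58, 12]
12: 0x61 (blk 12, set 4) → VC-HIT  vc=[18, 41, 58, 20]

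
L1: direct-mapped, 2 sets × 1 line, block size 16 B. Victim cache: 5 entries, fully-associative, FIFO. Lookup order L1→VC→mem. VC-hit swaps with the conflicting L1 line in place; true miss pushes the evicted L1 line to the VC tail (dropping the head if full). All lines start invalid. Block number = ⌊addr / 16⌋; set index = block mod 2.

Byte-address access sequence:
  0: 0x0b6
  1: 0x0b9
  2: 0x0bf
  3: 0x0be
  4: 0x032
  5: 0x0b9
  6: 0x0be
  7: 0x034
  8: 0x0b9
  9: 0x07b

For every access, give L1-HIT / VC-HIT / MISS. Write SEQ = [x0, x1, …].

SEQ = [MISS, L1-HIT, L1-HIT, L1-HIT, MISS, VC-HIT, L1-HIT, VC-HIT, VC-HIT, MISS]

  [0] addr=0xb6 blk=11 s=1: MISS | VC []
  [1] addr=0xb9 blk=11 s=1: L1-HIT | VC []
  [2] addr=0xbf blk=11 s=1: L1-HIT | VC []
  [3] addr=0xbe blk=11 s=1: L1-HIT | VC []
  [4] addr=0x32 blk=3 s=1: MISS | VC [11]
  [5] addr=0xb9 blk=11 s=1: VC-HIT | VC [3]
  [6] addr=0xbe blk=11 s=1: L1-HIT | VC [3]
  [7] addr=0x34 blk=3 s=1: VC-HIT | VC [11]
  [8] addr=0xb9 blk=11 s=1: VC-HIT | VC [3]
  [9] addr=0x7b blk=7 s=1: MISS | VC [3, 11]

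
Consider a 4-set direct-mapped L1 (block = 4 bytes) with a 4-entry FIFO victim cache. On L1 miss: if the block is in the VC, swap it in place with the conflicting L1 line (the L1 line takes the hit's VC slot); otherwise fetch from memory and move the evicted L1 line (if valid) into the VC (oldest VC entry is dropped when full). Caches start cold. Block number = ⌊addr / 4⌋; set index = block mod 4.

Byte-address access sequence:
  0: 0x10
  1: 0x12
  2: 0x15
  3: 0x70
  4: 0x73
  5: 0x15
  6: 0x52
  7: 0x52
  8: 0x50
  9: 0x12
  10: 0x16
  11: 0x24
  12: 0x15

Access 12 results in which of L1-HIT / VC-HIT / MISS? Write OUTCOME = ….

#0 0x10→b4/s0 MISS; vc=[]
#1 0x12→b4/s0 L1-HIT; vc=[]
#2 0x15→b5/s1 MISS; vc=[]
#3 0x70→b28/s0 MISS; vc=[4]
#4 0x73→b28/s0 L1-HIT; vc=[4]
#5 0x15→b5/s1 L1-HIT; vc=[4]
#6 0x52→b20/s0 MISS; vc=[4,28]
#7 0x52→b20/s0 L1-HIT; vc=[4,28]
#8 0x50→b20/s0 L1-HIT; vc=[4,28]
#9 0x12→b4/s0 VC-HIT; vc=[20,28]
#10 0x16→b5/s1 L1-HIT; vc=[20,28]
#11 0x24→b9/s1 MISS; vc=[20,28,5]
#12 0x15→b5/s1 VC-HIT; vc=[20,28,9]

OUTCOME = VC-HIT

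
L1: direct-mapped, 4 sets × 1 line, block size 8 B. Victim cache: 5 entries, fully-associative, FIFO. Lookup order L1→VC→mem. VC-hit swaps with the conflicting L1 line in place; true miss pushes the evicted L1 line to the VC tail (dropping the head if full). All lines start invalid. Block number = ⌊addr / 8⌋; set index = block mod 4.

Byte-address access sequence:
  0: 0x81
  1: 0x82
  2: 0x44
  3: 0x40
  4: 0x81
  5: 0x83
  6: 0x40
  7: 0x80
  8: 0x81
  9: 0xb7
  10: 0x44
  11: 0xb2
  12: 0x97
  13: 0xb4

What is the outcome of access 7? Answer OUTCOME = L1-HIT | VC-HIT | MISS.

OUTCOME = VC-HIT

  [0] addr=0x81 blk=16 s=0: MISS | VC []
  [1] addr=0x82 blk=16 s=0: L1-HIT | VC []
  [2] addr=0x44 blk=8 s=0: MISS | VC [16]
  [3] addr=0x40 blk=8 s=0: L1-HIT | VC [16]
  [4] addr=0x81 blk=16 s=0: VC-HIT | VC [8]
  [5] addr=0x83 blk=16 s=0: L1-HIT | VC [8]
  [6] addr=0x40 blk=8 s=0: VC-HIT | VC [16]
  [7] addr=0x80 blk=16 s=0: VC-HIT | VC [8]
  [8] addr=0x81 blk=16 s=0: L1-HIT | VC [8]
  [9] addr=0xb7 blk=22 s=2: MISS | VC [8]
  [10] addr=0x44 blk=8 s=0: VC-HIT | VC [16]
  [11] addr=0xb2 blk=22 s=2: L1-HIT | VC [16]
  [12] addr=0x97 blk=18 s=2: MISS | VC [16, 22]
  [13] addr=0xb4 blk=22 s=2: VC-HIT | VC [16, 18]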